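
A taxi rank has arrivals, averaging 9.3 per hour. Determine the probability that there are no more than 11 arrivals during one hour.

With mean μ = 9.3 per hour,
P(N ≤ 11) = Σ_{j=0}^{11} e^(−μ) μ^j/j! ≈ 0.7730.

0.7730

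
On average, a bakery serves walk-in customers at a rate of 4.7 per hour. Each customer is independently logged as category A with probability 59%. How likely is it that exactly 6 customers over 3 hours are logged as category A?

Thinning: the customers that are logged as category A themselves form a Poisson process with rate 0.59 × 4.7 = 2.773 per hour.
Over the interval, μ = 2.773 × 3 = 8.319 (3 hours).
P(N = 6) = e^(−8.319) · 8.319^6/6! ≈ 0.1123.

0.1123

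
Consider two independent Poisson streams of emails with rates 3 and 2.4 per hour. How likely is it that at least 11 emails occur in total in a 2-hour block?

0.5160

Independent Poisson processes superpose: combined rate λ = 3 + 2.4 = 5.4 per hour.
Over the interval, μ = 5.4 × 2 = 10.8 (a 2-hour block = 2 hours).
P(N ≥ 11) = 1 − P(N ≤ 10) ≈ 0.5160.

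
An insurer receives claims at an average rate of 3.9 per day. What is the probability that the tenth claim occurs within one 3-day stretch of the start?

Over the interval, μ = 3.9 × 3 = 11.7 (a 3-day stretch = 3 days).
The tenth arrival falls in the interval iff at least 10 events occur there: P(S_10 ≤ t) = P(N ≥ 10) = 1 − P(N ≤ 9) ≈ 0.7304.

0.7304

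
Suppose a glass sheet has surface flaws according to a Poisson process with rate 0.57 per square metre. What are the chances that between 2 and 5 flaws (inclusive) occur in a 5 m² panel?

0.7077

Over the interval, μ = 0.57 × 5 = 2.85 (a 5 m² panel = 5 square metres).
P(2 ≤ N ≤ 5) = Σ_{j=2}^{5} e^(−2.85) · 2.85^j/j! ≈ 0.7077.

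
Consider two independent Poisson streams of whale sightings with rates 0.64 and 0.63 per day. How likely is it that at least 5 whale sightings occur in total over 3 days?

0.3341

Independent Poisson processes superpose: combined rate λ = 0.64 + 0.63 = 1.27 per day.
Over the interval, μ = 1.27 × 3 = 3.81 (3 days).
P(N ≥ 5) = 1 − P(N ≤ 4) ≈ 0.3341.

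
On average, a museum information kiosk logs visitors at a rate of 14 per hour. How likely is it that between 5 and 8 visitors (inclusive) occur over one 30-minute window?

0.5561

Over the interval, μ = 14 × 0.5 = 7 (a 30-minute window = 0.5 hours).
P(5 ≤ N ≤ 8) = Σ_{j=5}^{8} e^(−7) · 7^j/j! ≈ 0.5561.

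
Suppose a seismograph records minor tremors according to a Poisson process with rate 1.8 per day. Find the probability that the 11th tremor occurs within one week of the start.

0.7124

Over the interval, μ = 1.8 × 7 = 12.6 (a week = 7 days).
The 11th arrival falls in the interval iff at least 11 events occur there: P(S_11 ≤ t) = P(N ≥ 11) = 1 − P(N ≤ 10) ≈ 0.7124.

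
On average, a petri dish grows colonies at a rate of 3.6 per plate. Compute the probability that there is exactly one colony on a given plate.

With mean μ = 3.6 per plate,
P(N = 1) = e^(−μ) μ^1/1! = e^(−3.6) · 3.6^1/1 ≈ 0.0984.

0.0984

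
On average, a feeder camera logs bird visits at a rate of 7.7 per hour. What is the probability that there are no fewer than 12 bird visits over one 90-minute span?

Over the interval, μ = 7.7 × 1.5 = 11.55 (a 90-minute span = 1.5 hours).
P(N ≥ 12) = 1 − P(N ≤ 11) = 1 − Σ_{j=0}^{11} e^(−μ) μ^j/j! ≈ 0.4861.

0.4861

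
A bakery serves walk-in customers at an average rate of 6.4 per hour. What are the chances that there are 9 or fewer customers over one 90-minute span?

0.5089

Over the interval, μ = 6.4 × 1.5 = 9.6 (a 90-minute span = 1.5 hours).
P(N ≤ 9) = Σ_{j=0}^{9} e^(−μ) μ^j/j! ≈ 0.5089.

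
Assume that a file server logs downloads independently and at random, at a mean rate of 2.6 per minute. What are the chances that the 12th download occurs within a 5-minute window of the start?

0.6468

Over the interval, μ = 2.6 × 5 = 13 (a 5-minute window = 5 minutes).
The 12th arrival falls in the interval iff at least 12 events occur there: P(S_12 ≤ t) = P(N ≥ 12) = 1 − P(N ≤ 11) ≈ 0.6468.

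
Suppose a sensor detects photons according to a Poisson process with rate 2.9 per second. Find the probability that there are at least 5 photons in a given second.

0.1682

With mean μ = 2.9 per second,
P(N ≥ 5) = 1 − P(N ≤ 4) = 1 − Σ_{j=0}^{4} e^(−μ) μ^j/j! ≈ 0.1682.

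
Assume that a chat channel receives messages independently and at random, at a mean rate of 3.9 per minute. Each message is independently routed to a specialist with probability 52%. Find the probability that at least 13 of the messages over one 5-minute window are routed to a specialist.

Thinning: the messages that are routed to a specialist themselves form a Poisson process with rate 0.52 × 3.9 = 2.028 per minute.
Over the interval, μ = 2.028 × 5 = 10.14 (a 5-minute window = 5 minutes).
P(N ≥ 13) = 1 − P(N ≤ 12) ≈ 0.2219.

0.2219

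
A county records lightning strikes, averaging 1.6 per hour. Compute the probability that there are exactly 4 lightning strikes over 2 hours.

Over the interval, μ = 1.6 × 2 = 3.2 (2 hours).
P(N = 4) = e^(−μ) μ^4/4! = e^(−3.2) · 3.2^4/24 ≈ 0.1781.

0.1781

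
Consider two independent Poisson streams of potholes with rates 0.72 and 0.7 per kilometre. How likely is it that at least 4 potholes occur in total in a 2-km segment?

Independent Poisson processes superpose: combined rate λ = 0.72 + 0.7 = 1.42 per kilometre.
Over the interval, μ = 1.42 × 2 = 2.84 (a 2-km segment = 2 kilometres).
P(N ≥ 4) = 1 − P(N ≤ 3) ≈ 0.3170.

0.3170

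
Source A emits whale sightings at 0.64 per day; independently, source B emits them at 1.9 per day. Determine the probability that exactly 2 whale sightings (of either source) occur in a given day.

Independent Poisson processes superpose: combined rate λ = 0.64 + 1.9 = 2.54 per day.
So μ = 2.54.
P(N = 2) = e^(−2.54) · 2.54^2/2! ≈ 0.2544.

0.2544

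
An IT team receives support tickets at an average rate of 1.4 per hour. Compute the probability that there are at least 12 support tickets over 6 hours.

0.1429

Over the interval, μ = 1.4 × 6 = 8.4 (6 hours).
P(N ≥ 12) = 1 − P(N ≤ 11) = 1 − Σ_{j=0}^{11} e^(−μ) μ^j/j! ≈ 0.1429.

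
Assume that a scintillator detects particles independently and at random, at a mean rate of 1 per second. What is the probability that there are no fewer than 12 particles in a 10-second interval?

0.3032

Over the interval, μ = 1 × 10 = 10 (a 10-second interval = 10 seconds).
P(N ≥ 12) = 1 − P(N ≤ 11) = 1 − Σ_{j=0}^{11} e^(−μ) μ^j/j! ≈ 0.3032.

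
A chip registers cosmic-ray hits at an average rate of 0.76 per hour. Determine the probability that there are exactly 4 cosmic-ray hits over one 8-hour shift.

0.1303

Over the interval, μ = 0.76 × 8 = 6.08 (an 8-hour shift = 8 hours).
P(N = 4) = e^(−μ) μ^4/4! = e^(−6.08) · 6.08^4/24 ≈ 0.1303.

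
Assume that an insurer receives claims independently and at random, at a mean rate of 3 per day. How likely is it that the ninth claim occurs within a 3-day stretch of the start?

Over the interval, μ = 3 × 3 = 9 (a 3-day stretch = 3 days).
The ninth arrival falls in the interval iff at least 9 events occur there: P(S_9 ≤ t) = P(N ≥ 9) = 1 − P(N ≤ 8) ≈ 0.5443.

0.5443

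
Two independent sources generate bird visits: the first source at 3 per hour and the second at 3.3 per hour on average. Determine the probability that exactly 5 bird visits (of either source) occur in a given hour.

0.1519

Independent Poisson processes superpose: combined rate λ = 3 + 3.3 = 6.3 per hour.
So μ = 6.3.
P(N = 5) = e^(−6.3) · 6.3^5/5! ≈ 0.1519.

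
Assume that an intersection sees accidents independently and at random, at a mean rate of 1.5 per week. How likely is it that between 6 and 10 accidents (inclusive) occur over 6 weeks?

0.5903

Over the interval, μ = 1.5 × 6 = 9 (6 weeks).
P(6 ≤ N ≤ 10) = Σ_{j=6}^{10} e^(−9) · 9^j/j! ≈ 0.5903.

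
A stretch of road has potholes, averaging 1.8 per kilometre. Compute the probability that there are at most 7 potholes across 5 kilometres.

Over the interval, μ = 1.8 × 5 = 9 (5 kilometres).
P(N ≤ 7) = Σ_{j=0}^{7} e^(−μ) μ^j/j! ≈ 0.3239.

0.3239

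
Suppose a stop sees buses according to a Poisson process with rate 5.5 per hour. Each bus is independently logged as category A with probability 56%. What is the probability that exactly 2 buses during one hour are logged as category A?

Thinning: the buses that are logged as category A themselves form a Poisson process with rate 0.56 × 5.5 = 3.08 per hour.
So μ = 3.08.
P(N = 2) = e^(−3.08) · 3.08^2/2! ≈ 0.2180.

0.2180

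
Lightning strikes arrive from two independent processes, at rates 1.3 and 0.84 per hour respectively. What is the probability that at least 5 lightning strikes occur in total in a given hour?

0.0662

Independent Poisson processes superpose: combined rate λ = 1.3 + 0.84 = 2.14 per hour.
So μ = 2.14.
P(N ≥ 5) = 1 − P(N ≤ 4) ≈ 0.0662.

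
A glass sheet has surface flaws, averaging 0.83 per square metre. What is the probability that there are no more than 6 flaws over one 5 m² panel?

Over the interval, μ = 0.83 × 5 = 4.15 (a 5 m² panel = 5 square metres).
P(N ≤ 6) = Σ_{j=0}^{6} e^(−μ) μ^j/j! ≈ 0.8731.

0.8731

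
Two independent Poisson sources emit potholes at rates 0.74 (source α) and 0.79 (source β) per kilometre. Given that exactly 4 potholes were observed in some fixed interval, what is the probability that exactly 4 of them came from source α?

0.0547

Given the total, each event is independently from source α with probability p = λ_α/(λ_α+λ_β) = 0.74/1.53 ≈ 0.4837.
So K ~ Binomial(4, 0.74/1.53): P(K = 4) = C(4,4) · (0.74/1.53)^4 · (0.79/1.53)^0 ≈ 0.0547.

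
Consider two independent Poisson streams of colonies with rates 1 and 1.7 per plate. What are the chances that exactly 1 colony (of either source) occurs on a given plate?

Independent Poisson processes superpose: combined rate λ = 1 + 1.7 = 2.7 per plate.
So μ = 2.7.
P(N = 1) = e^(−2.7) · 2.7^1/1! ≈ 0.1815.

0.1815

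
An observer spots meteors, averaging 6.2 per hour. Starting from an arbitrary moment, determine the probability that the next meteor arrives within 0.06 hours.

Inter-arrival times are exponential with rate λ = 6.2 per hour.
P(T ≤ 0.06) = 1 − e^(−λt) = 1 − e^(−6.2 × 0.06) = 1 − e^(−0.372) ≈ 0.3106.

0.3106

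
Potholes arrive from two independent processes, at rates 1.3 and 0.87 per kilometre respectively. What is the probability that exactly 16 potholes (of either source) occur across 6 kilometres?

0.0722

Independent Poisson processes superpose: combined rate λ = 1.3 + 0.87 = 2.17 per kilometre.
Over the interval, μ = 2.17 × 6 = 13.02 (6 kilometres).
P(N = 16) = e^(−13.02) · 13.02^16/16! ≈ 0.0722.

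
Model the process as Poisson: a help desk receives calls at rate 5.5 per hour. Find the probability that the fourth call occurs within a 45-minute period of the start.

0.5906

Over the interval, μ = 5.5 × 0.75 = 4.125 (a 45-minute period = 0.75 hours).
The fourth arrival falls in the interval iff at least 4 events occur there: P(S_4 ≤ t) = P(N ≥ 4) = 1 − P(N ≤ 3) ≈ 0.5906.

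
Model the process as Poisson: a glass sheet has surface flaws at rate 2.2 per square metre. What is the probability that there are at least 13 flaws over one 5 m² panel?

0.3113

Over the interval, μ = 2.2 × 5 = 11 (a 5 m² panel = 5 square metres).
P(N ≥ 13) = 1 − P(N ≤ 12) = 1 − Σ_{j=0}^{12} e^(−μ) μ^j/j! ≈ 0.3113.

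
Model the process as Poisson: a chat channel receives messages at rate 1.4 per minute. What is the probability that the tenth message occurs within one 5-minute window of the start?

Over the interval, μ = 1.4 × 5 = 7 (a 5-minute window = 5 minutes).
The tenth arrival falls in the interval iff at least 10 events occur there: P(S_10 ≤ t) = P(N ≥ 10) = 1 − P(N ≤ 9) ≈ 0.1695.

0.1695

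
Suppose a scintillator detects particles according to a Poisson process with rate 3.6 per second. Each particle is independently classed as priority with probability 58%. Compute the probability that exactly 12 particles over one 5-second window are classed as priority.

Thinning: the particles that are classed as priority themselves form a Poisson process with rate 0.58 × 3.6 = 2.088 per second.
Over the interval, μ = 2.088 × 5 = 10.44 (a 5-second window = 5 seconds).
P(N = 12) = e^(−10.44) · 10.44^12/12! ≈ 0.1023.

0.1023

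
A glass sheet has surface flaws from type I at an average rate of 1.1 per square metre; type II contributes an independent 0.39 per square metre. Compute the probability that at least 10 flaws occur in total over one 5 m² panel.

0.2179

Independent Poisson processes superpose: combined rate λ = 1.1 + 0.39 = 1.49 per square metre.
Over the interval, μ = 1.49 × 5 = 7.45 (a 5 m² panel = 5 square metres).
P(N ≥ 10) = 1 − P(N ≤ 9) ≈ 0.2179.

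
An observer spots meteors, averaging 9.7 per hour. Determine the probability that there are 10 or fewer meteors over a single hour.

With mean μ = 9.7 per hour,
P(N ≤ 10) = Σ_{j=0}^{10} e^(−μ) μ^j/j! ≈ 0.6205.

0.6205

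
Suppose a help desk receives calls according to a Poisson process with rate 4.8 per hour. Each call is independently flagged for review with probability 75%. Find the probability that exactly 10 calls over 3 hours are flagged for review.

0.1214

Thinning: the calls that are flagged for review themselves form a Poisson process with rate 0.75 × 4.8 = 3.6 per hour.
Over the interval, μ = 3.6 × 3 = 10.8 (3 hours).
P(N = 10) = e^(−10.8) · 10.8^10/10! ≈ 0.1214.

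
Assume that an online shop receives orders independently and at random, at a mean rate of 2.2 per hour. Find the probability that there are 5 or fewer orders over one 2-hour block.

0.7199

Over the interval, μ = 2.2 × 2 = 4.4 (a 2-hour block = 2 hours).
P(N ≤ 5) = Σ_{j=0}^{5} e^(−μ) μ^j/j! ≈ 0.7199.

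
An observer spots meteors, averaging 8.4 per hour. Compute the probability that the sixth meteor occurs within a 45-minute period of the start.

0.6012

Over the interval, μ = 8.4 × 0.75 = 6.3 (a 45-minute period = 0.75 hours).
The sixth arrival falls in the interval iff at least 6 events occur there: P(S_6 ≤ t) = P(N ≥ 6) = 1 − P(N ≤ 5) ≈ 0.6012.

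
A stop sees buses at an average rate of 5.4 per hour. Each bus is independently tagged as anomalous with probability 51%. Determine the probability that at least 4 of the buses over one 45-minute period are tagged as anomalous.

0.1549

Thinning: the buses that are tagged as anomalous themselves form a Poisson process with rate 0.51 × 5.4 = 2.754 per hour.
Over the interval, μ = 2.754 × 0.75 = 2.0655 (a 45-minute period = 0.75 hours).
P(N ≥ 4) = 1 − P(N ≤ 3) ≈ 0.1549.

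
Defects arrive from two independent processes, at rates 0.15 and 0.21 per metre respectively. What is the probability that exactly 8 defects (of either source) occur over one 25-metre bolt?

Independent Poisson processes superpose: combined rate λ = 0.15 + 0.21 = 0.36 per metre.
Over the interval, μ = 0.36 × 25 = 9 (a 25-metre bolt = 25 metres).
P(N = 8) = e^(−9) · 9^8/8! ≈ 0.1318.

0.1318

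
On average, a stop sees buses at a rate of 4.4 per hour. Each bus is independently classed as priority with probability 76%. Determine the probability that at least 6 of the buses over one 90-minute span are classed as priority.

0.3868

Thinning: the buses that are classed as priority themselves form a Poisson process with rate 0.76 × 4.4 = 3.344 per hour.
Over the interval, μ = 3.344 × 1.5 = 5.016 (a 90-minute span = 1.5 hours).
P(N ≥ 6) = 1 − P(N ≤ 5) ≈ 0.3868.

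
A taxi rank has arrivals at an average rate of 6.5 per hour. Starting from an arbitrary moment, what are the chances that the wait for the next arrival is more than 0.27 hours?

0.1729

The wait for the next event is exponential with rate λ = 6.5 per hour.
P(T > 0.27) = e^(−λt) = e^(−6.5 × 0.27) = e^(−1.755) ≈ 0.1729.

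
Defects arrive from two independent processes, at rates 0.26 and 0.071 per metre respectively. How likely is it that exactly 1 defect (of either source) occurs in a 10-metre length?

Independent Poisson processes superpose: combined rate λ = 0.26 + 0.071 = 0.331 per metre.
Over the interval, μ = 0.331 × 10 = 3.31 (a 10-metre length = 10 metres).
P(N = 1) = e^(−3.31) · 3.31^1/1! ≈ 0.1209.

0.1209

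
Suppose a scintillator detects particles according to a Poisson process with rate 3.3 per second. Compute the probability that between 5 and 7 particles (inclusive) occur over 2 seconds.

Over the interval, μ = 3.3 × 2 = 6.6 (2 seconds).
P(5 ≤ N ≤ 7) = Σ_{j=5}^{7} e^(−6.6) · 6.6^j/j! ≈ 0.4454.

0.4454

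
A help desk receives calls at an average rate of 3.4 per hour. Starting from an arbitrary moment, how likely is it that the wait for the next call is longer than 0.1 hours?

The wait for the next event is exponential with rate λ = 3.4 per hour.
P(T > 0.1) = e^(−λt) = e^(−3.4 × 0.1) = e^(−0.34) ≈ 0.7118.

0.7118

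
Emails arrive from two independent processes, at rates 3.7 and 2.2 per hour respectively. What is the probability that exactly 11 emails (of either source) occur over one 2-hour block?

0.1161

Independent Poisson processes superpose: combined rate λ = 3.7 + 2.2 = 5.9 per hour.
Over the interval, μ = 5.9 × 2 = 11.8 (a 2-hour block = 2 hours).
P(N = 11) = e^(−11.8) · 11.8^11/11! ≈ 0.1161.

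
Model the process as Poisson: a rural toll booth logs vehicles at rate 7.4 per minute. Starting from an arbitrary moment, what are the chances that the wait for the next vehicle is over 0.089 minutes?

0.5176

The wait for the next event is exponential with rate λ = 7.4 per minute.
P(T > 0.089) = e^(−λt) = e^(−7.4 × 0.089) = e^(−0.6586) ≈ 0.5176.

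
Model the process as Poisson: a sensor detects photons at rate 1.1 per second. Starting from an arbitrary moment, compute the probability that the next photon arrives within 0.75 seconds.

Inter-arrival times are exponential with rate λ = 1.1 per second.
P(T ≤ 0.75) = 1 − e^(−λt) = 1 − e^(−1.1 × 0.75) = 1 − e^(−0.825) ≈ 0.5618.

0.5618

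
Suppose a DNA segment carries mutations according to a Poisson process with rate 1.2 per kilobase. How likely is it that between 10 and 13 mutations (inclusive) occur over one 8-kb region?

0.3830

Over the interval, μ = 1.2 × 8 = 9.6 (an 8-kb region = 8 kilobases).
P(10 ≤ N ≤ 13) = Σ_{j=10}^{13} e^(−9.6) · 9.6^j/j! ≈ 0.3830.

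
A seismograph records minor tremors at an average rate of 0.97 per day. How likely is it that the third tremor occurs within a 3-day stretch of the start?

Over the interval, μ = 0.97 × 3 = 2.91 (a 3-day stretch = 3 days).
The third arrival falls in the interval iff at least 3 events occur there: P(S_3 ≤ t) = P(N ≥ 3) = 1 − P(N ≤ 2) ≈ 0.5563.

0.5563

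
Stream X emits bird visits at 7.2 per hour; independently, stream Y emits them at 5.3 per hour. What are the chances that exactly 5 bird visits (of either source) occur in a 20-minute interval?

Independent Poisson processes superpose: combined rate λ = 7.2 + 5.3 = 12.5 per hour.
Over the interval, μ = 12.5 × 1/3 ≈ 4.16667 (a 20-minute interval = 1/3 hours).
P(N = 5) = e^(−4.16667) · 4.16667^5/5! ≈ 0.1623.

0.1623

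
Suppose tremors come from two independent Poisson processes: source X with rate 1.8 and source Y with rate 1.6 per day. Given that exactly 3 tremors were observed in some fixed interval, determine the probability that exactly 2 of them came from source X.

Given the total, each event is independently from source X with probability p = λ_X/(λ_X+λ_Y) = 1.8/3.4 ≈ 0.5294.
So K ~ Binomial(3, 1.8/3.4): P(K = 2) = C(3,2) · (1.8/3.4)^2 · (1.6/3.4)^1 ≈ 0.3957.

0.3957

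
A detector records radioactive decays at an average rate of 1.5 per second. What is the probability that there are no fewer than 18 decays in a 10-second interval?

Over the interval, μ = 1.5 × 10 = 15 (a 10-second interval = 10 seconds).
P(N ≥ 18) = 1 − P(N ≤ 17) = 1 − Σ_{j=0}^{17} e^(−μ) μ^j/j! ≈ 0.2511.

0.2511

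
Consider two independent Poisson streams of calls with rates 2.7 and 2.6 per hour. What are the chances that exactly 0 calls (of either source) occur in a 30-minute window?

Independent Poisson processes superpose: combined rate λ = 2.7 + 2.6 = 5.3 per hour.
Over the interval, μ = 5.3 × 0.5 = 2.65 (a 30-minute window = 0.5 hours).
P(N = 0) = e^(−2.65) · 2.65^0/0! ≈ 0.0707.

0.0707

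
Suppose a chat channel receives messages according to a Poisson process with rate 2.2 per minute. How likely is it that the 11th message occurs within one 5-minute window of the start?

Over the interval, μ = 2.2 × 5 = 11 (a 5-minute window = 5 minutes).
The 11th arrival falls in the interval iff at least 11 events occur there: P(S_11 ≤ t) = P(N ≥ 11) = 1 − P(N ≤ 10) ≈ 0.5401.

0.5401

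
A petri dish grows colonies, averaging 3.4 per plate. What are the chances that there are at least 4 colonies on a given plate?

With mean μ = 3.4 per plate,
P(N ≥ 4) = 1 − P(N ≤ 3) = 1 − Σ_{j=0}^{3} e^(−μ) μ^j/j! ≈ 0.4416.

0.4416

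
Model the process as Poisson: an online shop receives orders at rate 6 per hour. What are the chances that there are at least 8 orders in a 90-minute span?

Over the interval, μ = 6 × 1.5 = 9 (a 90-minute span = 1.5 hours).
P(N ≥ 8) = 1 − P(N ≤ 7) = 1 − Σ_{j=0}^{7} e^(−μ) μ^j/j! ≈ 0.6761.

0.6761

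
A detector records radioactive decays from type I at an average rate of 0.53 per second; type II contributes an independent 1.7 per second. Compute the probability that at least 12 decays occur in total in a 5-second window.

Independent Poisson processes superpose: combined rate λ = 0.53 + 1.7 = 2.23 per second.
Over the interval, μ = 2.23 × 5 = 11.15 (a 5-second window = 5 seconds).
P(N ≥ 12) = 1 − P(N ≤ 11) ≈ 0.4386.

0.4386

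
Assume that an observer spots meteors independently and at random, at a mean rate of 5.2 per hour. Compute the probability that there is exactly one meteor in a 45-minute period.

0.0789

Over the interval, μ = 5.2 × 0.75 = 3.9 (a 45-minute period = 0.75 hours).
P(N = 1) = e^(−μ) μ^1/1! = e^(−3.9) · 3.9^1/1 ≈ 0.0789.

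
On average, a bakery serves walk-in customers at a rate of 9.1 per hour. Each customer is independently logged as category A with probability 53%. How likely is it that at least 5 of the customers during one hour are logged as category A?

0.5279

Thinning: the customers that are logged as category A themselves form a Poisson process with rate 0.53 × 9.1 = 4.823 per hour.
So μ = 4.823.
P(N ≥ 5) = 1 − P(N ≤ 4) ≈ 0.5279.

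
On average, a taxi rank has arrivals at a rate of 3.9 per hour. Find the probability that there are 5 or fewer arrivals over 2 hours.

0.2103

Over the interval, μ = 3.9 × 2 = 7.8 (2 hours).
P(N ≤ 5) = Σ_{j=0}^{5} e^(−μ) μ^j/j! ≈ 0.2103.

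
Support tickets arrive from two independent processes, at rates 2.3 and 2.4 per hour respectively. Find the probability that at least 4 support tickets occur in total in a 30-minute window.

0.2109

Independent Poisson processes superpose: combined rate λ = 2.3 + 2.4 = 4.7 per hour.
Over the interval, μ = 4.7 × 0.5 = 2.35 (a 30-minute window = 0.5 hours).
P(N ≥ 4) = 1 − P(N ≤ 3) ≈ 0.2109.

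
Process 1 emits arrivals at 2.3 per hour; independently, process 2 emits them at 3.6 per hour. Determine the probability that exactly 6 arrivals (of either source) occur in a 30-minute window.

Independent Poisson processes superpose: combined rate λ = 2.3 + 3.6 = 5.9 per hour.
Over the interval, μ = 5.9 × 0.5 = 2.95 (a 30-minute window = 0.5 hours).
P(N = 6) = e^(−2.95) · 2.95^6/6! ≈ 0.0479.

0.0479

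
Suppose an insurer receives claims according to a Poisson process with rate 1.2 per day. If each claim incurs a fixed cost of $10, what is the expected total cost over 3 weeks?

E[N] = 1.2 × 21 = 25.2 (3 weeks = 21 days); E[cost] = 25.2 × $10 = $252.

$252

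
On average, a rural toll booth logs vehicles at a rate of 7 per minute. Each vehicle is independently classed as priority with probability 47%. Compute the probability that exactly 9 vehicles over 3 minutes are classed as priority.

Thinning: the vehicles that are classed as priority themselves form a Poisson process with rate 0.47 × 7 = 3.29 per minute.
Over the interval, μ = 3.29 × 3 = 9.87 (3 minutes).
P(N = 9) = e^(−9.87) · 9.87^9/9! ≈ 0.1266.

0.1266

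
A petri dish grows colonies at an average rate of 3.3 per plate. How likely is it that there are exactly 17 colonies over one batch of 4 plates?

0.0583

Over the interval, μ = 3.3 × 4 = 13.2 (a batch of 4 plates = 4 plates).
P(N = 17) = e^(−μ) μ^17/17! = e^(−13.2) · 13.2^17/355687428096000 ≈ 0.0583.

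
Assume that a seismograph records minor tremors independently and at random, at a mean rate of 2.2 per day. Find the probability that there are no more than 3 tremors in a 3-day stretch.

Over the interval, μ = 2.2 × 3 = 6.6 (a 3-day stretch = 3 days).
P(N ≤ 3) = Σ_{j=0}^{3} e^(−μ) μ^j/j! ≈ 0.1052.

0.1052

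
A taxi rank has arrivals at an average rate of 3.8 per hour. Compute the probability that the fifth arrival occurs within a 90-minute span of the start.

0.6728

Over the interval, μ = 3.8 × 1.5 = 5.7 (a 90-minute span = 1.5 hours).
The fifth arrival falls in the interval iff at least 5 events occur there: P(S_5 ≤ t) = P(N ≥ 5) = 1 − P(N ≤ 4) ≈ 0.6728.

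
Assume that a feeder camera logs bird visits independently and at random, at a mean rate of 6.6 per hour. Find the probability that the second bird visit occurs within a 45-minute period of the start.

0.9579

Over the interval, μ = 6.6 × 0.75 = 4.95 (a 45-minute period = 0.75 hours).
The second arrival falls in the interval iff at least 2 events occur there: P(S_2 ≤ t) = P(N ≥ 2) = 1 − P(N ≤ 1) ≈ 0.9579.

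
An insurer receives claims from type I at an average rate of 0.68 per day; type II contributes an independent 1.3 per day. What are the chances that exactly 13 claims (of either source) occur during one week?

Independent Poisson processes superpose: combined rate λ = 0.68 + 1.3 = 1.98 per day.
Over the interval, μ = 1.98 × 7 = 13.86 (a week = 7 days).
P(N = 13) = e^(−13.86) · 13.86^13/13! ≈ 0.1070.

0.1070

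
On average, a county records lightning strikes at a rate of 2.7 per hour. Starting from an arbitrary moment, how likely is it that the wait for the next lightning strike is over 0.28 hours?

The wait for the next event is exponential with rate λ = 2.7 per hour.
P(T > 0.28) = e^(−λt) = e^(−2.7 × 0.28) = e^(−0.756) ≈ 0.4695.

0.4695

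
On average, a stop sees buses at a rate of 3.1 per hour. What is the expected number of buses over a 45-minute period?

2.325

E[N] = λt = 3.1 × 0.75 = 2.325 (a 45-minute period = 0.75 hours).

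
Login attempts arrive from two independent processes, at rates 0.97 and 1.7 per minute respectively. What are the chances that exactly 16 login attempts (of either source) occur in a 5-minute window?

0.0775

Independent Poisson processes superpose: combined rate λ = 0.97 + 1.7 = 2.67 per minute.
Over the interval, μ = 2.67 × 5 = 13.35 (a 5-minute window = 5 minutes).
P(N = 16) = e^(−13.35) · 13.35^16/16! ≈ 0.0775.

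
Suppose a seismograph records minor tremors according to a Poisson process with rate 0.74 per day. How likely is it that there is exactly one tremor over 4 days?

0.1534

Over the interval, μ = 0.74 × 4 = 2.96 (4 days).
P(N = 1) = e^(−μ) μ^1/1! = e^(−2.96) · 2.96^1/1 ≈ 0.1534.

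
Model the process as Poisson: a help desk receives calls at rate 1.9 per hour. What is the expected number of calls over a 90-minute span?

E[N] = λt = 1.9 × 1.5 = 2.85 (a 90-minute span = 1.5 hours).

2.85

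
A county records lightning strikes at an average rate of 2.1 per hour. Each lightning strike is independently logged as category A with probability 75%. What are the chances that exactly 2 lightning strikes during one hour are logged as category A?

0.2568

Thinning: the lightning strikes that are logged as category A themselves form a Poisson process with rate 0.75 × 2.1 = 1.575 per hour.
So μ = 1.575.
P(N = 2) = e^(−1.575) · 1.575^2/2! ≈ 0.2568.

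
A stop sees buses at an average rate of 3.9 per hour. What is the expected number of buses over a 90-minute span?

E[N] = λt = 3.9 × 1.5 = 5.85 (a 90-minute span = 1.5 hours).

5.85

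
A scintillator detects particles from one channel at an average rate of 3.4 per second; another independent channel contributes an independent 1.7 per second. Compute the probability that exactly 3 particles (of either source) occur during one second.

Independent Poisson processes superpose: combined rate λ = 3.4 + 1.7 = 5.1 per second.
So μ = 5.1.
P(N = 3) = e^(−5.1) · 5.1^3/3! ≈ 0.1348.

0.1348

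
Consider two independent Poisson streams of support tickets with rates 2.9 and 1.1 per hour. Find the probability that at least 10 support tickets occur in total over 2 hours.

Independent Poisson processes superpose: combined rate λ = 2.9 + 1.1 = 4 per hour.
Over the interval, μ = 4 × 2 = 8 (2 hours).
P(N ≥ 10) = 1 − P(N ≤ 9) ≈ 0.2834.

0.2834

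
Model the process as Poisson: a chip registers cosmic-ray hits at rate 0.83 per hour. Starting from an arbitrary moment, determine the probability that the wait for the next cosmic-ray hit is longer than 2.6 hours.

0.1156

The wait for the next event is exponential with rate λ = 0.83 per hour.
P(T > 2.6) = e^(−λt) = e^(−0.83 × 2.6) = e^(−2.158) ≈ 0.1156.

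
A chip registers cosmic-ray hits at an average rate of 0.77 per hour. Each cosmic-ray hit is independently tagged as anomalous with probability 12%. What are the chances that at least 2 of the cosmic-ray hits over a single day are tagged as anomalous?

0.6497

Thinning: the cosmic-ray hits that are tagged as anomalous themselves form a Poisson process with rate 0.12 × 0.77 = 0.0924 per hour.
Over the interval, μ = 0.0924 × 24 = 2.2176 (a day = 24 hours).
P(N ≥ 2) = 1 − P(N ≤ 1) ≈ 0.6497.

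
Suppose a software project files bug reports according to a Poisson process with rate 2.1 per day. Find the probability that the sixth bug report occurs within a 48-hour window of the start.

Over the interval, μ = 2.1 × 2 = 4.2 (a 48-hour window = 2 days).
The sixth arrival falls in the interval iff at least 6 events occur there: P(S_6 ≤ t) = P(N ≥ 6) = 1 − P(N ≤ 5) ≈ 0.2469.

0.2469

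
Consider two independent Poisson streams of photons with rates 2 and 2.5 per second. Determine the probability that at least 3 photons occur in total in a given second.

0.8264

Independent Poisson processes superpose: combined rate λ = 2 + 2.5 = 4.5 per second.
So μ = 4.5.
P(N ≥ 3) = 1 − P(N ≤ 2) ≈ 0.8264.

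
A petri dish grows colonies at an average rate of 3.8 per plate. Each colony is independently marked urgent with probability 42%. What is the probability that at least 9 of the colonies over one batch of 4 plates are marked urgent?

0.1948

Thinning: the colonies that are marked urgent themselves form a Poisson process with rate 0.42 × 3.8 = 1.596 per plate.
Over the interval, μ = 1.596 × 4 = 6.384 (a batch of 4 plates = 4 plates).
P(N ≥ 9) = 1 − P(N ≤ 8) ≈ 0.1948.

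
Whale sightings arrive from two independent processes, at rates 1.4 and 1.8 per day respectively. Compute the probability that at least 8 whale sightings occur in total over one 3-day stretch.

Independent Poisson processes superpose: combined rate λ = 1.4 + 1.8 = 3.2 per day.
Over the interval, μ = 3.2 × 3 = 9.6 (a 3-day stretch = 3 days).
P(N ≥ 8) = 1 − P(N ≤ 7) ≈ 0.7416.

0.7416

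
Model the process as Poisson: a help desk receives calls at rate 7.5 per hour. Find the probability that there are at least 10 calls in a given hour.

0.2236

With mean μ = 7.5 per hour,
P(N ≥ 10) = 1 − P(N ≤ 9) = 1 − Σ_{j=0}^{9} e^(−μ) μ^j/j! ≈ 0.2236.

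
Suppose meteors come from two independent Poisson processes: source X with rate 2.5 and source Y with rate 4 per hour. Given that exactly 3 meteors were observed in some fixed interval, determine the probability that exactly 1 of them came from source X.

0.4370

Given the total, each event is independently from source X with probability p = λ_X/(λ_X+λ_Y) = 2.5/6.5 ≈ 0.3846.
So K ~ Binomial(3, 2.5/6.5): P(K = 1) = C(3,1) · (2.5/6.5)^1 · (4/6.5)^2 ≈ 0.4370.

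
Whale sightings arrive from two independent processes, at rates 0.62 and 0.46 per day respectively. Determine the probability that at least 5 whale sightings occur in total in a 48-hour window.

0.0682

Independent Poisson processes superpose: combined rate λ = 0.62 + 0.46 = 1.08 per day.
Over the interval, μ = 1.08 × 2 = 2.16 (a 48-hour window = 2 days).
P(N ≥ 5) = 1 − P(N ≤ 4) ≈ 0.0682.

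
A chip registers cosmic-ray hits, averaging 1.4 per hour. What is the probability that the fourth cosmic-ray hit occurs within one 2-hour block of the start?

Over the interval, μ = 1.4 × 2 = 2.8 (a 2-hour block = 2 hours).
The fourth arrival falls in the interval iff at least 4 events occur there: P(S_4 ≤ t) = P(N ≥ 4) = 1 − P(N ≤ 3) ≈ 0.3081.

0.3081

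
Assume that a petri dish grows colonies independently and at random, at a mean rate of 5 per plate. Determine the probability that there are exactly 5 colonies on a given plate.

0.1755

With mean μ = 5 per plate,
P(N = 5) = e^(−μ) μ^5/5! = e^(−5) · 5^5/120 ≈ 0.1755.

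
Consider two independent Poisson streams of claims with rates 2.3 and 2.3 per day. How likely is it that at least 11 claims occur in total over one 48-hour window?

Independent Poisson processes superpose: combined rate λ = 2.3 + 2.3 = 4.6 per day.
Over the interval, μ = 4.6 × 2 = 9.2 (a 48-hour window = 2 days).
P(N ≥ 11) = 1 − P(N ≤ 10) ≈ 0.3180.

0.3180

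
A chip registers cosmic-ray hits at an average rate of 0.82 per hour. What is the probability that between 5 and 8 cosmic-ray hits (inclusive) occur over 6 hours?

0.4824

Over the interval, μ = 0.82 × 6 = 4.92 (6 hours).
P(5 ≤ N ≤ 8) = Σ_{j=5}^{8} e^(−4.92) · 4.92^j/j! ≈ 0.4824.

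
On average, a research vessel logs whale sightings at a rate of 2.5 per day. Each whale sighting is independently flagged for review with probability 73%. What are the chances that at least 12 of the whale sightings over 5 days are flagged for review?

Thinning: the whale sightings that are flagged for review themselves form a Poisson process with rate 0.73 × 2.5 = 1.825 per day.
Over the interval, μ = 1.825 × 5 = 9.125 (5 days).
P(N ≥ 12) = 1 − P(N ≤ 11) ≈ 0.2093.

0.2093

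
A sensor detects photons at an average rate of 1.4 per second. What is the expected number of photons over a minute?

E[N] = λt = 1.4 × 60 = 84 (a minute = 60 seconds).

84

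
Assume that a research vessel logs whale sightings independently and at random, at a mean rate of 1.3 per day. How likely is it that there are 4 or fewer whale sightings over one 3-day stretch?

0.6484

Over the interval, μ = 1.3 × 3 = 3.9 (a 3-day stretch = 3 days).
P(N ≤ 4) = Σ_{j=0}^{4} e^(−μ) μ^j/j! ≈ 0.6484.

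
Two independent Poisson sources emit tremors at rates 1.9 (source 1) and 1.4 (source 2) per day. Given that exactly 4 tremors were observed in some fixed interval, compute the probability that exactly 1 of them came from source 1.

0.1758

Given the total, each event is independently from source 1 with probability p = λ_1/(λ_1+λ_2) = 1.9/3.3 ≈ 0.5758.
So K ~ Binomial(4, 1.9/3.3): P(K = 1) = C(4,1) · (1.9/3.3)^1 · (1.4/3.3)^3 ≈ 0.1758.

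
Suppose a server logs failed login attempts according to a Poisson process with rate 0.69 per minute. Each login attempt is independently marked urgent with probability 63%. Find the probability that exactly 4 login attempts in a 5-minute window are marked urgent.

0.1058

Thinning: the login attempts that are marked urgent themselves form a Poisson process with rate 0.63 × 0.69 = 0.4347 per minute.
Over the interval, μ = 0.4347 × 5 = 2.1735 (a 5-minute window = 5 minutes).
P(N = 4) = e^(−2.1735) · 2.1735^4/4! ≈ 0.1058.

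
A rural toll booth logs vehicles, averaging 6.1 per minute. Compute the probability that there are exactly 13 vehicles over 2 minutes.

0.1072

Over the interval, μ = 6.1 × 2 = 12.2 (2 minutes).
P(N = 13) = e^(−μ) μ^13/13! = e^(−12.2) · 12.2^13/6227020800 ≈ 0.1072.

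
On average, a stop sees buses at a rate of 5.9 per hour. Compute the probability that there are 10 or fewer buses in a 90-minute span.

0.7236

Over the interval, μ = 5.9 × 1.5 = 8.85 (a 90-minute span = 1.5 hours).
P(N ≤ 10) = Σ_{j=0}^{10} e^(−μ) μ^j/j! ≈ 0.7236.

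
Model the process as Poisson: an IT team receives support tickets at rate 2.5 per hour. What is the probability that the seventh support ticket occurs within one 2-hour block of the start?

0.2378

Over the interval, μ = 2.5 × 2 = 5 (a 2-hour block = 2 hours).
The seventh arrival falls in the interval iff at least 7 events occur there: P(S_7 ≤ t) = P(N ≥ 7) = 1 − P(N ≤ 6) ≈ 0.2378.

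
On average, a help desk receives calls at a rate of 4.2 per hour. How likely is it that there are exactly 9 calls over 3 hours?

Over the interval, μ = 4.2 × 3 = 12.6 (3 hours).
P(N = 9) = e^(−μ) μ^9/9! = e^(−12.6) · 12.6^9/362880 ≈ 0.0744.

0.0744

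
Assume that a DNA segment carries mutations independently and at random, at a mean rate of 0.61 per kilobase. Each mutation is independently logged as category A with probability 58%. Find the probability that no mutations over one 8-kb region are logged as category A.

0.0590

Thinning: the mutations that are logged as category A themselves form a Poisson process with rate 0.58 × 0.61 = 0.3538 per kilobase.
Over the interval, μ = 0.3538 × 8 = 2.8304 (an 8-kb region = 8 kilobases).
P(N = 0) = e^(−2.8304) · 2.8304^0/0! ≈ 0.0590.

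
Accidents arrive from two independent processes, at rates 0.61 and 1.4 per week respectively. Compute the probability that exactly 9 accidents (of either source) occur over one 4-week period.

Independent Poisson processes superpose: combined rate λ = 0.61 + 1.4 = 2.01 per week.
Over the interval, μ = 2.01 × 4 = 8.04 (a 4-week period = 4 weeks).
P(N = 9) = e^(−8.04) · 8.04^9/9! ≈ 0.1247.

0.1247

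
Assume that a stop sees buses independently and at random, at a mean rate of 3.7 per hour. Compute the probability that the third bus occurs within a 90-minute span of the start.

0.9147

Over the interval, μ = 3.7 × 1.5 = 5.55 (a 90-minute span = 1.5 hours).
The third arrival falls in the interval iff at least 3 events occur there: P(S_3 ≤ t) = P(N ≥ 3) = 1 − P(N ≤ 2) ≈ 0.9147.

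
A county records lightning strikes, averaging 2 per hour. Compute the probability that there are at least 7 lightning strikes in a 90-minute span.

Over the interval, μ = 2 × 1.5 = 3 (a 90-minute span = 1.5 hours).
P(N ≥ 7) = 1 − P(N ≤ 6) = 1 − Σ_{j=0}^{6} e^(−μ) μ^j/j! ≈ 0.0335.

0.0335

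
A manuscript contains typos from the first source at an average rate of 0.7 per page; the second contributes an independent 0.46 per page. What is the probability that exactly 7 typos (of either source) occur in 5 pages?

Independent Poisson processes superpose: combined rate λ = 0.7 + 0.46 = 1.16 per page.
Over the interval, μ = 1.16 × 5 = 5.8 (5 pages).
P(N = 7) = e^(−5.8) · 5.8^7/7! ≈ 0.1326.

0.1326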